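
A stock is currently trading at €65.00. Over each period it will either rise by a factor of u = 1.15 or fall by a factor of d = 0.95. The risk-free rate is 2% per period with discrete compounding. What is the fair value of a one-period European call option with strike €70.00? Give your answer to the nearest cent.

€1.63

Risk-neutral probability p = (1 + 0.02 − 0.95)/(1.15 − 0.95) = 0.0700/0.2000 = 0.3500
Terminal stock prices: S_u = 74.75, S_d = 61.75
Terminal payoffs (S − K): max(4.75, 0) = 4.75, max(-8.25, 0) = 0
Node 0 (S = 65): V_0 = 1/1.02·[0.3500·4.7500 + 0.6500·0.0000] = 1.6299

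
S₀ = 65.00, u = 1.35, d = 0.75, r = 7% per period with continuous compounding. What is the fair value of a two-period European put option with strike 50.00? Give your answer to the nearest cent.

2.50

Risk-neutral probability p = (e^0.07 − 0.75)/(1.35 − 0.75) = 0.3225/0.6000 = 0.5375
Terminal stock prices: S_uu = 118.5, S_ud = 65.81, S_dd = 36.56
Terminal payoffs (K − S): max(-68.46, 0) = 0, max(-15.81, 0) = 0, max(13.44, 0) = 13.44
Node u (S = 87.75): V_u = e^(−0.07)·[0.5375·0.0000 + 0.4625·0.0000] = 0.0000
Node d (S = 48.75): V_d = e^(−0.07)·[0.5375·0.0000 + 0.4625·13.4375] = 5.7945
Node 0 (S = 65): V_0 = e^(−0.07)·[0.5375·0.0000 + 0.4625·5.7945] = 2.4987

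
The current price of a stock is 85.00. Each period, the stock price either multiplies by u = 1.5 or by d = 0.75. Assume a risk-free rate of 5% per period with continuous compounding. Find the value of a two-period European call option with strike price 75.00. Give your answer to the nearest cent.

25.94

Risk-neutral probability p = (e^0.05 − 0.75)/(1.5 − 0.75) = 0.3013/0.7500 = 0.4017
Terminal stock prices: S_uu = 191.2, S_ud = 95.62, S_dd = 47.81
Terminal payoffs (S − K): max(116.2, 0) = 116.2, max(20.62, 0) = 20.62, max(-27.19, 0) = 0
Node u (S = 127.5): V_u = e^(−0.05)·[0.4017·116.2500 + 0.5983·20.6250] = 56.1578
Node d (S = 63.75): V_d = e^(−0.05)·[0.4017·20.6250 + 0.5983·0.0000] = 7.8809
Node 0 (S = 85): V_0 = e^(−0.05)·[0.4017·56.1578 + 0.5983·7.8809] = 25.9433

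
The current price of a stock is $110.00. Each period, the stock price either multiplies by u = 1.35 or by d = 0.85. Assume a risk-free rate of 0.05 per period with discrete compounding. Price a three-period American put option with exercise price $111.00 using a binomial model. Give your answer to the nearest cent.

Risk-neutral probability p = (1 + 0.05 − 0.85)/(1.35 − 0.85) = 0.2000/0.5000 = 0.4000
Terminal stock prices: S_uuu = 270.6, S_uud = 170.4, S_udd = 107.3, S_ddd = 67.55
Terminal payoffs (K − S): max(-159.6, 0) = 0, max(-59.4, 0) = 0, max(3.709, 0) = 3.709, max(43.45, 0) = 43.45
Node uu (S = 200.5): continuation = 1/1.05·[0.4000·0.0000 + 0.6000·0.0000] = 0.0000; exercise value = 0.0000 ≤ continuation, so V_uu = 0.0000
Node ud (S = 126.2): continuation = 1/1.05·[0.4000·0.0000 + 0.6000·3.7088] = 2.1193; exercise value = 0.0000 ≤ continuation, so V_ud = 2.1193
Node dd (S = 79.47): continuation = 1/1.05·[0.4000·3.7088 + 0.6000·43.4463] = 26.2393; exercise value = 31.5250 > continuation, so V_dd = 31.5250 (exercise)
Node u (S = 148.5): continuation = 1/1.05·[0.4000·0.0000 + 0.6000·2.1193] = 1.2110; exercise value = 0.0000 ≤ continuation, so V_u = 1.2110
Node d (S = 93.5): continuation = 1/1.05·[0.4000·2.1193 + 0.6000·31.5250] = 18.8216; exercise value = 17.5000 ≤ continuation, so V_d = 18.8216
Node 0 (S = 110): continuation = 1/1.05·[0.4000·1.2110 + 0.6000·18.8216] = 11.2166; exercise value = 1.0000 ≤ continuation, so V_0 = 11.2166

$11.22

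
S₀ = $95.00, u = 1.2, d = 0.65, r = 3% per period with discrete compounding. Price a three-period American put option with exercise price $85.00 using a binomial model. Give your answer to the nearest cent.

$9.20

Risk-neutral probability p = (1 + 0.03 − 0.65)/(1.2 − 0.65) = 0.3800/0.5500 = 0.6909
Terminal stock prices: S_uuu = 164.2, S_uud = 88.92, S_udd = 48.17, S_ddd = 26.09
Terminal payoffs (K − S): max(-79.16, 0) = 0, max(-3.92, 0) = 0, max(36.83, 0) = 36.83, max(58.91, 0) = 58.91
Node uu (S = 136.8): continuation = 1/1.03·[0.6909·0.0000 + 0.3091·0.0000] = 0.0000; exercise value = 0.0000 ≤ continuation, so V_uu = 0.0000
Node ud (S = 74.1): continuation = 1/1.03·[0.6909·0.0000 + 0.3091·36.8350] = 11.0538; exercise value = 10.9000 ≤ continuation, so V_ud = 11.0538
Node dd (S = 40.14): continuation = 1/1.03·[0.6909·36.8350 + 0.3091·58.9106] = 42.3868; exercise value = 44.8625 > continuation, so V_dd = 44.8625 (exercise)
Node u (S = 114): continuation = 1/1.03·[0.6909·0.0000 + 0.3091·11.0538] = 3.3171; exercise value = 0.0000 ≤ continuation, so V_u = 3.3171
Node d (S = 61.75): continuation = 1/1.03·[0.6909·11.0538 + 0.3091·44.8625] = 20.8774; exercise value = 23.2500 > continuation, so V_d = 23.2500 (exercise)
Node 0 (S = 95): continuation = 1/1.03·[0.6909·3.3171 + 0.3091·23.2500] = 9.2021; exercise value = 0.0000 ≤ continuation, so V_0 = 9.2021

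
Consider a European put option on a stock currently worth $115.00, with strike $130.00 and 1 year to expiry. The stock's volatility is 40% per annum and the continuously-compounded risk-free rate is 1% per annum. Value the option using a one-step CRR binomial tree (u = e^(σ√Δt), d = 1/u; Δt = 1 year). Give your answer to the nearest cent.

$30.72

CRR parameters: u = e^(σ√Δt) = e^(0.4·√1) = 1.4918, d = 1/u = 0.6703
Per-period rate: rΔt = 0.01·1 = 0.01, so R = e^0.01 = 1.0101
Risk-neutral probability p = (e^0.01 − 0.6703)/(1.4918 − 0.6703) = 0.3397/0.8215 = 0.4135
Terminal stock prices: S_u = 171.6, S_d = 77.09
Terminal payoffs (K − S): max(-41.56, 0) = 0, max(52.91, 0) = 52.91
Node 0 (S = 115): V_0 = e^(−0.01)·[0.4135·0.0000 + 0.5865·52.9132] = 30.7224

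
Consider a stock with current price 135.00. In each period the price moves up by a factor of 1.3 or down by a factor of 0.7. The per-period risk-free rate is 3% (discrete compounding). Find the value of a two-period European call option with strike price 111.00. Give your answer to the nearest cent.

38.93

Risk-neutral probability p = (1 + 0.03 − 0.7)/(1.3 − 0.7) = 0.3300/0.6000 = 0.5500
Terminal stock prices: S_uu = 228.2, S_ud = 122.8, S_dd = 66.15
Terminal payoffs (S − K): max(117.2, 0) = 117.2, max(11.85, 0) = 11.85, max(-44.85, 0) = 0
Node u (S = 175.5): V_u = 1/1.03·[0.5500·117.1500 + 0.4500·11.8500] = 67.7330
Node d (S = 94.5): V_d = 1/1.03·[0.5500·11.8500 + 0.4500·0.0000] = 6.3277
Node 0 (S = 135): V_0 = 1/1.03·[0.5500·67.7330 + 0.4500·6.3277] = 38.9326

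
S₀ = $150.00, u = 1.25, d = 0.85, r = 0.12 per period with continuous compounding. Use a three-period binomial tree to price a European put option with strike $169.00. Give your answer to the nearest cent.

Risk-neutral probability p = (e^0.12 − 0.85)/(1.25 − 0.85) = 0.2775/0.4000 = 0.6937
Terminal stock prices: S_uuu = 293, S_uud = 199.2, S_udd = 135.5, S_ddd = 92.12
Terminal payoffs (K − S): max(-124, 0) = 0, max(-30.22, 0) = 0, max(33.53, 0) = 33.53, max(76.88, 0) = 76.88
Node uu (S = 234.4): V_uu = e^(−0.12)·[0.6937·0.0000 + 0.3063·0.0000] = 0.0000
Node ud (S = 159.4): V_ud = e^(−0.12)·[0.6937·0.0000 + 0.3063·33.5313] = 9.1080
Node dd (S = 108.4): V_dd = e^(−0.12)·[0.6937·33.5313 + 0.3063·76.8813] = 41.5146
Node u (S = 187.5): V_u = e^(−0.12)·[0.6937·0.0000 + 0.3063·9.1080] = 2.4740
Node d (S = 127.5): V_d = e^(−0.12)·[0.6937·9.1080 + 0.3063·41.5146] = 16.8805
Node 0 (S = 150): V_0 = e^(−0.12)·[0.6937·2.4740 + 0.3063·16.8805] = 6.1074

$6.11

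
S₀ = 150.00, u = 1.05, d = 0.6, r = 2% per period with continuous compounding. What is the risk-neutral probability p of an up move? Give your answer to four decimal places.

Risk-neutral probability p = (e^0.02 − 0.6)/(1.05 − 0.6) = 0.4202/0.4500 = 0.9338

p = 0.9338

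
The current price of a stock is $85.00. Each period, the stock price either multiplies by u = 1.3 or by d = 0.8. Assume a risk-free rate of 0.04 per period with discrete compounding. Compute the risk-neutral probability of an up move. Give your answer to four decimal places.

Risk-neutral probability p = (1 + 0.04 − 0.8)/(1.3 − 0.8) = 0.2400/0.5000 = 0.4800

p = 0.4800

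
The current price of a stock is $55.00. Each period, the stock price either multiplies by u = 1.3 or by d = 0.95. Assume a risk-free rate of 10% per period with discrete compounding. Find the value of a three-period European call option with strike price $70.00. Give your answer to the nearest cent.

Risk-neutral probability p = (1 + 0.1 − 0.95)/(1.3 − 0.95) = 0.1500/0.3500 = 0.4286
Terminal stock prices: S_uuu = 120.8, S_uud = 88.3, S_udd = 64.53, S_ddd = 47.16
Terminal payoffs (S − K): max(50.84, 0) = 50.84, max(18.3, 0) = 18.3, max(-5.471, 0) = 0, max(-22.84, 0) = 0
Node uu (S = 92.95): V_uu = 1/1.1·[0.4286·50.8350 + 0.5714·18.3025] = 29.3136
Node ud (S = 67.92): V_ud = 1/1.1·[0.4286·18.3025 + 0.5714·0.0000] = 7.1308
Node dd (S = 49.64): V_dd = 1/1.1·[0.4286·0.0000 + 0.5714·0.0000] = 0.0000
Node u (S = 71.5): V_u = 1/1.1·[0.4286·29.3136 + 0.5714·7.1308] = 15.1252
Node d (S = 52.25): V_d = 1/1.1·[0.4286·7.1308 + 0.5714·0.0000] = 2.7783
Node 0 (S = 55): V_0 = 1/1.1·[0.4286·15.1252 + 0.5714·2.7783] = 7.3362

$7.34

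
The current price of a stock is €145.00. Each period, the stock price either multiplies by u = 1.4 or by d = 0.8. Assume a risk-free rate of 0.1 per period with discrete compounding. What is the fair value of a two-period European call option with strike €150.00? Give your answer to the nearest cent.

€32.85

Risk-neutral probability p = (1 + 0.1 − 0.8)/(1.4 − 0.8) = 0.3000/0.6000 = 0.5000
Terminal stock prices: S_uu = 284.2, S_ud = 162.4, S_dd = 92.8
Terminal payoffs (S − K): max(134.2, 0) = 134.2, max(12.4, 0) = 12.4, max(-57.2, 0) = 0
Node u (S = 203): V_u = 1/1.1·[0.5000·134.2000 + 0.5000·12.4000] = 66.6364
Node d (S = 116): V_d = 1/1.1·[0.5000·12.4000 + 0.5000·0.0000] = 5.6364
Node 0 (S = 145): V_0 = 1/1.1·[0.5000·66.6364 + 0.5000·5.6364] = 32.8512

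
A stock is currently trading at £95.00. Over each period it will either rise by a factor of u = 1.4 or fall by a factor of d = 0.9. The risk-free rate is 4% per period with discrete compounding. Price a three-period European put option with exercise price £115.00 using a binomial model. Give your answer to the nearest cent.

£17.99

Risk-neutral probability p = (1 + 0.04 − 0.9)/(1.4 − 0.9) = 0.1400/0.5000 = 0.2800
Terminal stock prices: S_uuu = 260.7, S_uud = 167.6, S_udd = 107.7, S_ddd = 69.26
Terminal payoffs (K − S): max(-145.7, 0) = 0, max(-52.58, 0) = 0, max(7.27, 0) = 7.27, max(45.74, 0) = 45.74
Node uu (S = 186.2): V_uu = 1/1.04·[0.2800·0.0000 + 0.7200·0.0000] = 0.0000
Node ud (S = 119.7): V_ud = 1/1.04·[0.2800·0.0000 + 0.7200·7.2700] = 5.0331
Node dd (S = 76.95): V_dd = 1/1.04·[0.2800·7.2700 + 0.7200·45.7450] = 33.6269
Node u (S = 133): V_u = 1/1.04·[0.2800·0.0000 + 0.7200·5.0331] = 3.4844
Node d (S = 85.5): V_d = 1/1.04·[0.2800·5.0331 + 0.7200·33.6269] = 24.6352
Node 0 (S = 95): V_0 = 1/1.04·[0.2800·3.4844 + 0.7200·24.6352] = 17.9933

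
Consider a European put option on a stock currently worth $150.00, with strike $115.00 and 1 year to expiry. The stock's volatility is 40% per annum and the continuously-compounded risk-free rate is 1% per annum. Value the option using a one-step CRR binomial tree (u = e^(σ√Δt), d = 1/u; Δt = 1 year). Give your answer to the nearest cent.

$8.39

CRR parameters: u = e^(σ√Δt) = e^(0.4·√1) = 1.4918, d = 1/u = 0.6703
Per-period rate: rΔt = 0.01·1 = 0.01, so R = e^0.01 = 1.0101
Risk-neutral probability p = (e^0.01 − 0.6703)/(1.4918 − 0.6703) = 0.3397/0.8215 = 0.4135
Terminal stock prices: S_u = 223.8, S_d = 100.5
Terminal payoffs (K − S): max(-108.8, 0) = 0, max(14.45, 0) = 14.45
Node 0 (S = 150): V_0 = e^(−0.01)·[0.4135·0.0000 + 0.5865·14.4520] = 8.3911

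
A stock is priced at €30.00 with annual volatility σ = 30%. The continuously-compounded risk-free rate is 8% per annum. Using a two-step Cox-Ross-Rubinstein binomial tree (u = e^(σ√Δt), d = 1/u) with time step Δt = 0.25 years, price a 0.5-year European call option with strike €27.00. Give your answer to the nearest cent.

CRR parameters: u = e^(σ√Δt) = e^(0.3·√0.25) = 1.1618, d = 1/u = 0.8607
Per-period rate: rΔt = 0.08·0.25 = 0.02, so R = e^0.02 = 1.0202
Risk-neutral probability p = (e^0.02 − 0.8607)/(1.1618 − 0.8607) = 0.1595/0.3011 = 0.5297
Terminal stock prices: S_uu = 40.5, S_ud = 30, S_dd = 22.22
Terminal payoffs (S − K): max(13.5, 0) = 13.5, max(3, 0) = 3, max(-4.775, 0) = 0
Node u (S = 34.86): V_u = e^(−0.02)·[0.5297·13.4958 + 0.4703·3.0000] = 8.3897
Node d (S = 25.82): V_d = e^(−0.02)·[0.5297·3.0000 + 0.4703·0.0000] = 1.5575
Node 0 (S = 30): V_0 = e^(−0.02)·[0.5297·8.3897 + 0.4703·1.5575] = 5.0737

€5.07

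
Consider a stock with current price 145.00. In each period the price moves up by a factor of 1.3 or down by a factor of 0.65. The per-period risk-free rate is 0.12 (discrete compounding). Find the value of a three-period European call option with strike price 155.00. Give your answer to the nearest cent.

45.34

Risk-neutral probability p = (1 + 0.12 − 0.65)/(1.3 − 0.65) = 0.4700/0.6500 = 0.7231
Terminal stock prices: S_uuu = 318.6, S_uud = 159.3, S_udd = 79.64, S_ddd = 39.82
Terminal payoffs (S − K): max(163.6, 0) = 163.6, max(4.282, 0) = 4.282, max(-75.36, 0) = 0, max(-115.2, 0) = 0
Node uu (S = 245.1): V_uu = 1/1.12·[0.7231·163.5650 + 0.2769·4.2825] = 106.6571
Node ud (S = 122.5): V_ud = 1/1.12·[0.7231·4.2825 + 0.2769·0.0000] = 2.7648
Node dd (S = 61.26): V_dd = 1/1.12·[0.7231·0.0000 + 0.2769·0.0000] = 0.0000
Node u (S = 188.5): V_u = 1/1.12·[0.7231·106.6571 + 0.2769·2.7648] = 69.5419
Node d (S = 94.25): V_d = 1/1.12·[0.7231·2.7648 + 0.2769·0.0000] = 1.7850
Node 0 (S = 145): V_0 = 1/1.12·[0.7231·69.5419 + 0.2769·1.7850] = 45.3379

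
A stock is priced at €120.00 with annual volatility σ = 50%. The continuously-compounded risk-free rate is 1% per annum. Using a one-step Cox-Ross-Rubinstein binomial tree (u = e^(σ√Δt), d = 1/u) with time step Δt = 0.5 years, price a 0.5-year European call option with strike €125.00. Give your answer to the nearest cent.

€19.15

CRR parameters: u = e^(σ√Δt) = e^(0.5·√0.5) = 1.4241, d = 1/u = 0.7022
Per-period rate: rΔt = 0.01·0.5 = 0.005, so R = e^0.005 = 1.0050
Risk-neutral probability p = (e^0.005 − 0.7022)/(1.4241 − 0.7022) = 0.3028/0.7219 = 0.4195
Terminal stock prices: S_u = 170.9, S_d = 84.26
Terminal payoffs (S − K): max(45.89, 0) = 45.89, max(-40.74, 0) = 0
Node 0 (S = 120): V_0 = e^(−0.005)·[0.4195·45.8943 + 0.5805·0.0000] = 19.1550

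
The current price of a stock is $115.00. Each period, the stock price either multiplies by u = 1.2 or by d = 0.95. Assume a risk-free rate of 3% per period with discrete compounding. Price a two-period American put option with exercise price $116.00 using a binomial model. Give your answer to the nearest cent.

$5.32

Risk-neutral probability p = (1 + 0.03 − 0.95)/(1.2 − 0.95) = 0.0800/0.2500 = 0.3200
Terminal stock prices: S_uu = 165.6, S_ud = 131.1, S_dd = 103.8
Terminal payoffs (K − S): max(-49.6, 0) = 0, max(-15.1, 0) = 0, max(12.21, 0) = 12.21
Node u (S = 138): continuation = 1/1.03·[0.3200·0.0000 + 0.6800·0.0000] = 0.0000; exercise value = 0.0000 ≤ continuation, so V_u = 0.0000
Node d (S = 109.2): continuation = 1/1.03·[0.3200·0.0000 + 0.6800·12.2125] = 8.0626; exercise value = 6.7500 ≤ continuation, so V_d = 8.0626
Node 0 (S = 115): continuation = 1/1.03·[0.3200·0.0000 + 0.6800·8.0626] = 5.3229; exercise value = 1.0000 ≤ continuation, so V_0 = 5.3229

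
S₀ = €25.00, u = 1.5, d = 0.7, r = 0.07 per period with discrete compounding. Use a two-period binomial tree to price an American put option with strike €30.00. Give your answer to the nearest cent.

€7.09

Risk-neutral probability p = (1 + 0.07 − 0.7)/(1.5 − 0.7) = 0.3700/0.8000 = 0.4625
Terminal stock prices: S_uu = 56.25, S_ud = 26.25, S_dd = 12.25
Terminal payoffs (K − S): max(-26.25, 0) = 0, max(3.75, 0) = 3.75, max(17.75, 0) = 17.75
Node u (S = 37.5): continuation = 1/1.07·[0.4625·0.0000 + 0.5375·3.7500] = 1.8838; exercise value = 0.0000 ≤ continuation, so V_u = 1.8838
Node d (S = 17.5): continuation = 1/1.07·[0.4625·3.7500 + 0.5375·17.7500] = 10.5374; exercise value = 12.5000 > continuation, so V_d = 12.5000 (exercise)
Node 0 (S = 25): continuation = 1/1.07·[0.4625·1.8838 + 0.5375·12.5000] = 7.0934; exercise value = 5.0000 ≤ continuation, so V_0 = 7.0934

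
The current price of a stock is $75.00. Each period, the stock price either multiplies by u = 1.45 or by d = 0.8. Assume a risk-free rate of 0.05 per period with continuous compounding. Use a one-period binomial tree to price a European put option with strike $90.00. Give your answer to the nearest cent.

$17.51

Risk-neutral probability p = (e^0.05 − 0.8)/(1.45 − 0.8) = 0.2513/0.6500 = 0.3866
Terminal stock prices: S_u = 108.8, S_d = 60
Terminal payoffs (K − S): max(-18.75, 0) = 0, max(30, 0) = 30
Node 0 (S = 75): V_0 = e^(−0.05)·[0.3866·0.0000 + 0.6134·30.0000] = 17.5054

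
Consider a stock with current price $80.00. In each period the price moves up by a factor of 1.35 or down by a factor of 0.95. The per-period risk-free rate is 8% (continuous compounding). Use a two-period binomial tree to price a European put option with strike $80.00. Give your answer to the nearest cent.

Risk-neutral probability p = (e^0.08 − 0.95)/(1.35 − 0.95) = 0.1333/0.4000 = 0.3332
Terminal stock prices: S_uu = 145.8, S_ud = 102.6, S_dd = 72.2
Terminal payoffs (K − S): max(-65.8, 0) = 0, max(-22.6, 0) = 0, max(7.8, 0) = 7.8
Node u (S = 108): V_u = e^(−0.08)·[0.3332·0.0000 + 0.6668·0.0000] = 0.0000
Node d (S = 76): V_d = e^(−0.08)·[0.3332·0.0000 + 0.6668·7.8000] = 4.8010
Node 0 (S = 80): V_0 = e^(−0.08)·[0.3332·0.0000 + 0.6668·4.8010] = 2.9551

$2.96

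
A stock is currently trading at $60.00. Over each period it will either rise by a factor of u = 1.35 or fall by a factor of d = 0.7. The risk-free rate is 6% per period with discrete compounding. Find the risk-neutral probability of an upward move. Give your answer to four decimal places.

Risk-neutral probability p = (1 + 0.06 − 0.7)/(1.35 − 0.7) = 0.3600/0.6500 = 0.5538

p = 0.5538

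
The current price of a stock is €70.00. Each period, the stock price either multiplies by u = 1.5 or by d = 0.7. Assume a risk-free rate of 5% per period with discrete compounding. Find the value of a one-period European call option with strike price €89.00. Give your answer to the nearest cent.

Risk-neutral probability p = (1 + 0.05 − 0.7)/(1.5 − 0.7) = 0.3500/0.8000 = 0.4375
Terminal stock prices: S_u = 105, S_d = 49
Terminal payoffs (S − K): max(16, 0) = 16, max(-40, 0) = 0
Node 0 (S = 70): V_0 = 1/1.05·[0.4375·16.0000 + 0.5625·0.0000] = 6.6667

€6.67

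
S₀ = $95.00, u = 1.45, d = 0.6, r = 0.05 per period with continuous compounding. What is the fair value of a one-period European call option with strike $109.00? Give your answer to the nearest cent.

Risk-neutral probability p = (e^0.05 − 0.6)/(1.45 − 0.6) = 0.4513/0.8500 = 0.5309
Terminal stock prices: S_u = 137.8, S_d = 57
Terminal payoffs (S − K): max(28.75, 0) = 28.75, max(-52, 0) = 0
Node 0 (S = 95): V_0 = e^(−0.05)·[0.5309·28.7500 + 0.4691·0.0000] = 14.5192

$14.52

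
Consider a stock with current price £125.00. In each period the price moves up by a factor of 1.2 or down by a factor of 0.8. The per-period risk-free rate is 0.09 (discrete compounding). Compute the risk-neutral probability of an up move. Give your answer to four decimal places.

p = 0.7250

Risk-neutral probability p = (1 + 0.09 − 0.8)/(1.2 − 0.8) = 0.2900/0.4000 = 0.7250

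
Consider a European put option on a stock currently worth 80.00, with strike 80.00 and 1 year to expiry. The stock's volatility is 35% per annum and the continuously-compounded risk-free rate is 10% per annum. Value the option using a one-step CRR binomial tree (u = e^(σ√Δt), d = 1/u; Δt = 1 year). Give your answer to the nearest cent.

9.39

CRR parameters: u = e^(σ√Δt) = e^(0.35·√1) = 1.4191, d = 1/u = 0.7047
Per-period rate: rΔt = 0.1·1 = 0.1, so R = e^0.1 = 1.1052
Risk-neutral probability p = (e^0.1 − 0.7047)/(1.4191 − 0.7047) = 0.4005/0.7144 = 0.5606
Terminal stock prices: S_u = 113.5, S_d = 56.38
Terminal payoffs (K − S): max(-33.53, 0) = 0, max(23.62, 0) = 23.62
Node 0 (S = 80): V_0 = e^(−0.1)·[0.5606·0.0000 + 0.4394·23.6250] = 9.3929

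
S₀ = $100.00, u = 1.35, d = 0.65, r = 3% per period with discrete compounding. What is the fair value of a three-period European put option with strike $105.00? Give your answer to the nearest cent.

$21.72

Risk-neutral probability p = (1 + 0.03 − 0.65)/(1.35 − 0.65) = 0.3800/0.7000 = 0.5429
Terminal stock prices: S_uuu = 246, S_uud = 118.5, S_udd = 57.04, S_ddd = 27.46
Terminal payoffs (K − S): max(-141, 0) = 0, max(-13.46, 0) = 0, max(47.96, 0) = 47.96, max(77.54, 0) = 77.54
Node uu (S = 182.3): V_uu = 1/1.03·[0.5429·0.0000 + 0.4571·0.0000] = 0.0000
Node ud (S = 87.75): V_ud = 1/1.03·[0.5429·0.0000 + 0.4571·47.9625] = 21.2871
Node dd (S = 42.25): V_dd = 1/1.03·[0.5429·47.9625 + 0.4571·77.5375] = 59.6917
Node u (S = 135): V_u = 1/1.03·[0.5429·0.0000 + 0.4571·21.2871] = 9.4478
Node d (S = 65): V_d = 1/1.03·[0.5429·21.2871 + 0.4571·59.6917] = 37.7121
Node 0 (S = 100): V_0 = 1/1.03·[0.5429·9.4478 + 0.4571·37.7121] = 21.7171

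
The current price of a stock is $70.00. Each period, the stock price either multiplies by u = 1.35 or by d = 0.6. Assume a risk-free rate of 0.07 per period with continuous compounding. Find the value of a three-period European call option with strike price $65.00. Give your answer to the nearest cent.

$25.86

Risk-neutral probability p = (e^0.07 − 0.6)/(1.35 − 0.6) = 0.4725/0.7500 = 0.6300
Terminal stock prices: S_uuu = 172.2, S_uud = 76.55, S_udd = 34.02, S_ddd = 15.12
Terminal payoffs (S − K): max(107.2, 0) = 107.2, max(11.55, 0) = 11.55, max(-30.98, 0) = 0, max(-49.88, 0) = 0
Node uu (S = 127.6): V_uu = e^(−0.07)·[0.6300·107.2263 + 0.3700·11.5450] = 66.9694
Node ud (S = 56.7): V_ud = e^(−0.07)·[0.6300·11.5450 + 0.3700·0.0000] = 6.7817
Node dd (S = 25.2): V_dd = e^(−0.07)·[0.6300·0.0000 + 0.3700·0.0000] = 0.0000
Node u (S = 94.5): V_u = e^(−0.07)·[0.6300·66.9694 + 0.3700·6.7817] = 41.6786
Node d (S = 42): V_d = e^(−0.07)·[0.6300·6.7817 + 0.3700·0.0000] = 3.9837
Node 0 (S = 70): V_0 = e^(−0.07)·[0.6300·41.6786 + 0.3700·3.9837] = 25.8570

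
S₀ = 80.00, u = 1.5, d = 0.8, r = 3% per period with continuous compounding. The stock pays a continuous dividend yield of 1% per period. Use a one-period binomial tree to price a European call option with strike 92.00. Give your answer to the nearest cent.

Per-period risk-free factor R = e^0.03 = 1.0305; dividend-adjusted growth = e^(0.03−0.01) = 1.0202.
Risk-neutral probability p = (1.0202 − 0.8)/(1.5 − 0.8) = 0.2202/0.7000 = 0.3146
Terminal stock prices: S_u = 120, S_d = 64
Terminal payoffs (S − K): max(28, 0) = 28, max(-28, 0) = 0
Node 0 (S = 80): V_0 = e^(−0.03)·[0.3146·28.0000 + 0.6854·0.0000] = 8.5477

8.55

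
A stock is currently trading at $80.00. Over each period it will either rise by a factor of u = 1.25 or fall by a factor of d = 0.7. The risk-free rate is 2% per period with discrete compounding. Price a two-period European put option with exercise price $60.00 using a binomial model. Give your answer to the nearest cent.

$3.50

Risk-neutral probability p = (1 + 0.02 − 0.7)/(1.25 − 0.7) = 0.3200/0.5500 = 0.5818
Terminal stock prices: S_uu = 125, S_ud = 70, S_dd = 39.2
Terminal payoffs (K − S): max(-65, 0) = 0, max(-10, 0) = 0, max(20.8, 0) = 20.8
Node u (S = 100): V_u = 1/1.02·[0.5818·0.0000 + 0.4182·0.0000] = 0.0000
Node d (S = 56): V_d = 1/1.02·[0.5818·0.0000 + 0.4182·20.8000] = 8.5276
Node 0 (S = 80): V_0 = 1/1.02·[0.5818·0.0000 + 0.4182·8.5276] = 3.4962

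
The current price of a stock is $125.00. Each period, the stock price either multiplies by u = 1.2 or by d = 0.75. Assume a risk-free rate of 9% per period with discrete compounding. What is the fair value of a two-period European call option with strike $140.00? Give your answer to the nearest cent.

Risk-neutral probability p = (1 + 0.09 − 0.75)/(1.2 − 0.75) = 0.3400/0.4500 = 0.7556
Terminal stock prices: S_uu = 180, S_ud = 112.5, S_dd = 70.31
Terminal payoffs (S − K): max(40, 0) = 40, max(-27.5, 0) = 0, max(-69.69, 0) = 0
Node u (S = 150): V_u = 1/1.09·[0.7556·40.0000 + 0.2444·0.0000] = 27.7268
Node d (S = 93.75): V_d = 1/1.09·[0.7556·0.0000 + 0.2444·0.0000] = 0.0000
Node 0 (S = 125): V_0 = 1/1.09·[0.7556·27.7268 + 0.2444·0.0000] = 19.2194

$19.22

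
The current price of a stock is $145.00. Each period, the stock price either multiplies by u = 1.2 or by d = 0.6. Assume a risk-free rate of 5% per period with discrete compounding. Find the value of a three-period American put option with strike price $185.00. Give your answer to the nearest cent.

$44.30

Risk-neutral probability p = (1 + 0.05 − 0.6)/(1.2 − 0.6) = 0.4500/0.6000 = 0.7500
Terminal stock prices: S_uuu = 250.6, S_uud = 125.3, S_udd = 62.64, S_ddd = 31.32
Terminal payoffs (K − S): max(-65.56, 0) = 0, max(59.72, 0) = 59.72, max(122.4, 0) = 122.4, max(153.7, 0) = 153.7
Node uu (S = 208.8): continuation = 1/1.05·[0.7500·0.0000 + 0.2500·59.7200] = 14.2190; exercise value = 0.0000 ≤ continuation, so V_uu = 14.2190
Node ud (S = 104.4): continuation = 1/1.05·[0.7500·59.7200 + 0.2500·122.3600] = 71.7905; exercise value = 80.6000 > continuation, so V_ud = 80.6000 (exercise)
Node dd (S = 52.2): continuation = 1/1.05·[0.7500·122.3600 + 0.2500·153.6800] = 123.9905; exercise value = 132.8000 > continuation, so V_dd = 132.8000 (exercise)
Node u (S = 174): continuation = 1/1.05·[0.7500·14.2190 + 0.2500·80.6000] = 29.3469; exercise value = 11.0000 ≤ continuation, so V_u = 29.3469
Node d (S = 87): continuation = 1/1.05·[0.7500·80.6000 + 0.2500·132.8000] = 89.1905; exercise value = 98.0000 > continuation, so V_d = 98.0000 (exercise)
Node 0 (S = 145): continuation = 1/1.05·[0.7500·29.3469 + 0.2500·98.0000] = 44.2954; exercise value = 40.0000 ≤ continuation, so V_0 = 44.2954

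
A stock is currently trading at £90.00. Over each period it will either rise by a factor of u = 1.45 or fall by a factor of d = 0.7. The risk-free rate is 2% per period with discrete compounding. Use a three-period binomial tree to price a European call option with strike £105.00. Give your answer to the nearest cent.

Risk-neutral probability p = (1 + 0.02 − 0.7)/(1.45 − 0.7) = 0.3200/0.7500 = 0.4267
Terminal stock prices: S_uuu = 274.4, S_uud = 132.5, S_udd = 63.94, S_ddd = 30.87
Terminal payoffs (S − K): max(169.4, 0) = 169.4, max(27.46, 0) = 27.46, max(-41.06, 0) = 0, max(-74.13, 0) = 0
Node uu (S = 189.2): V_uu = 1/1.02·[0.4267·169.3762 + 0.5733·27.4575] = 86.2838
Node ud (S = 91.35): V_ud = 1/1.02·[0.4267·27.4575 + 0.5733·0.0000] = 11.4855
Node dd (S = 44.1): V_dd = 1/1.02·[0.4267·0.0000 + 0.5733·0.0000] = 0.0000
Node u (S = 130.5): V_u = 1/1.02·[0.4267·86.2838 + 0.5733·11.4855] = 42.5485
Node d (S = 63): V_d = 1/1.02·[0.4267·11.4855 + 0.5733·0.0000] = 4.8044
Node 0 (S = 90): V_0 = 1/1.02·[0.4267·42.5485 + 0.5733·4.8044] = 20.4986

£20.50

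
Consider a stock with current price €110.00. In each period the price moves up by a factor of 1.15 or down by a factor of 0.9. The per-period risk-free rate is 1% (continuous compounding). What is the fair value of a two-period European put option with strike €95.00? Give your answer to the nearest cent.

Risk-neutral probability p = (e^0.01 − 0.9)/(1.15 − 0.9) = 0.1101/0.2500 = 0.4402
Terminal stock prices: S_uu = 145.5, S_ud = 113.8, S_dd = 89.1
Terminal payoffs (K − S): max(-50.47, 0) = 0, max(-18.85, 0) = 0, max(5.9, 0) = 5.9
Node u (S = 126.5): V_u = e^(−0.01)·[0.4402·0.0000 + 0.5598·0.0000] = 0.0000
Node d (S = 99): V_d = e^(−0.01)·[0.4402·0.0000 + 0.5598·5.9000] = 3.2700
Node 0 (S = 110): V_0 = e^(−0.01)·[0.4402·0.0000 + 0.5598·3.2700] = 1.8123

€1.81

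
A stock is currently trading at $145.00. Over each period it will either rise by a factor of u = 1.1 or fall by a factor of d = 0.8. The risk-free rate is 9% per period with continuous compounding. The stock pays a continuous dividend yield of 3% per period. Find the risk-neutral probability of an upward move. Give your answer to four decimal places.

p = 0.8728

Per-period risk-free factor R = e^0.09 = 1.0942; dividend-adjusted growth = e^(0.09−0.03) = 1.0618.
Risk-neutral probability p = (1.0618 − 0.8)/(1.1 − 0.8) = 0.2618/0.3000 = 0.8728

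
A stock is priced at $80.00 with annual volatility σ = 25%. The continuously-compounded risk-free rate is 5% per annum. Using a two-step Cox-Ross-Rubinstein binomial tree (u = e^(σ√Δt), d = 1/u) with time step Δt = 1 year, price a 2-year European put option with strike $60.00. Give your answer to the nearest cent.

$2.20

CRR parameters: u = e^(σ√Δt) = e^(0.25·√1) = 1.2840, d = 1/u = 0.7788
Per-period rate: rΔt = 0.05·1 = 0.05, so R = e^0.05 = 1.0513
Risk-neutral probability p = (e^0.05 − 0.7788)/(1.2840 − 0.7788) = 0.2725/0.5052 = 0.5393
Terminal stock prices: S_uu = 131.9, S_ud = 80, S_dd = 48.52
Terminal payoffs (K − S): max(-71.9, 0) = 0, max(-20, 0) = 0, max(11.48, 0) = 11.48
Node u (S = 102.7): V_u = e^(−0.05)·[0.5393·0.0000 + 0.4607·0.0000] = 0.0000
Node d (S = 62.3): V_d = e^(−0.05)·[0.5393·0.0000 + 0.4607·11.4775] = 5.0298
Node 0 (S = 80): V_0 = e^(−0.05)·[0.5393·0.0000 + 0.4607·5.0298] = 2.2042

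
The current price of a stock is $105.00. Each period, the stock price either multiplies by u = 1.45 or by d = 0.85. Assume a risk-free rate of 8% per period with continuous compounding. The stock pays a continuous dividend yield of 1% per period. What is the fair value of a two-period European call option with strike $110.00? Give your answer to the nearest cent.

Per-period risk-free factor R = e^0.08 = 1.0833; dividend-adjusted growth = e^(0.08−0.01) = 1.0725.
Risk-neutral probability p = (1.0725 − 0.85)/(1.45 − 0.85) = 0.2225/0.6000 = 0.3708
Terminal stock prices: S_uu = 220.8, S_ud = 129.4, S_dd = 75.86
Terminal payoffs (S − K): max(110.8, 0) = 110.8, max(19.41, 0) = 19.41, max(-34.14, 0) = 0
Node u (S = 152.2): V_u = e^(−0.08)·[0.3708·110.7625 + 0.6292·19.4125] = 49.1923
Node d (S = 89.25): V_d = e^(−0.08)·[0.3708·19.4125 + 0.6292·0.0000] = 6.6456
Node 0 (S = 105): V_0 = e^(−0.08)·[0.3708·49.1923 + 0.6292·6.6456] = 20.6999

$20.70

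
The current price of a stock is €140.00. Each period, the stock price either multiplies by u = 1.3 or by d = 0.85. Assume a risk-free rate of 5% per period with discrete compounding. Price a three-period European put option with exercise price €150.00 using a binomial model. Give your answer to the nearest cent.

Risk-neutral probability p = (1 + 0.05 − 0.85)/(1.3 − 0.85) = 0.2000/0.4500 = 0.4444
Terminal stock prices: S_uuu = 307.6, S_uud = 201.1, S_udd = 131.5, S_ddd = 85.98
Terminal payoffs (K − S): max(-157.6, 0) = 0, max(-51.11, 0) = 0, max(18.51, 0) = 18.51, max(64.02, 0) = 64.02
Node uu (S = 236.6): V_uu = 1/1.05·[0.4444·0.0000 + 0.5556·0.0000] = 0.0000
Node ud (S = 154.7): V_ud = 1/1.05·[0.4444·0.0000 + 0.5556·18.5050] = 9.7910
Node dd (S = 101.1): V_dd = 1/1.05·[0.4444·18.5050 + 0.5556·64.0225] = 41.7071
Node u (S = 182): V_u = 1/1.05·[0.4444·0.0000 + 0.5556·9.7910] = 5.1804
Node d (S = 119): V_d = 1/1.05·[0.4444·9.7910 + 0.5556·41.7071] = 26.2116
Node 0 (S = 140): V_0 = 1/1.05·[0.4444·5.1804 + 0.5556·26.2116] = 16.0614

€16.06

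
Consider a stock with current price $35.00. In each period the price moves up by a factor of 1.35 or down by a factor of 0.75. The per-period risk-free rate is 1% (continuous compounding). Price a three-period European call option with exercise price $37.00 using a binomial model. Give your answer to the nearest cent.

$7.24

Risk-neutral probability p = (e^0.01 − 0.75)/(1.35 − 0.75) = 0.2601/0.6000 = 0.4334
Terminal stock prices: S_uuu = 86.11, S_uud = 47.84, S_udd = 26.58, S_ddd = 14.77
Terminal payoffs (S − K): max(49.11, 0) = 49.11, max(10.84, 0) = 10.84, max(-10.42, 0) = 0, max(-22.23, 0) = 0
Node uu (S = 63.79): V_uu = e^(−0.01)·[0.4334·49.1131 + 0.5666·10.8406] = 27.1557
Node ud (S = 35.44): V_ud = e^(−0.01)·[0.4334·10.8406 + 0.5666·0.0000] = 4.6518
Node dd (S = 19.69): V_dd = e^(−0.01)·[0.4334·0.0000 + 0.5666·0.0000] = 0.0000
Node u (S = 47.25): V_u = e^(−0.01)·[0.4334·27.1557 + 0.5666·4.6518] = 14.2620
Node d (S = 26.25): V_d = e^(−0.01)·[0.4334·4.6518 + 0.5666·0.0000] = 1.9961
Node 0 (S = 35): V_0 = e^(−0.01)·[0.4334·14.2620 + 0.5666·1.9961] = 7.2396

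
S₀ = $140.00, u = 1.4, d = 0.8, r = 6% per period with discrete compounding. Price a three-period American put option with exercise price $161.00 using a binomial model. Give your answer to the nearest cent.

$30.35

Risk-neutral probability p = (1 + 0.06 − 0.8)/(1.4 − 0.8) = 0.2600/0.6000 = 0.4333
Terminal stock prices: S_uuu = 384.2, S_uud = 219.5, S_udd = 125.4, S_ddd = 71.68
Terminal payoffs (K − S): max(-223.2, 0) = 0, max(-58.52, 0) = 0, max(35.56, 0) = 35.56, max(89.32, 0) = 89.32
Node uu (S = 274.4): continuation = 1/1.06·[0.4333·0.0000 + 0.5667·0.0000] = 0.0000; exercise value = 0.0000 ≤ continuation, so V_uu = 0.0000
Node ud (S = 156.8): continuation = 1/1.06·[0.4333·0.0000 + 0.5667·35.5600] = 19.0101; exercise value = 4.2000 ≤ continuation, so V_ud = 19.0101
Node dd (S = 89.6): continuation = 1/1.06·[0.4333·35.5600 + 0.5667·89.3200] = 62.2868; exercise value = 71.4000 > continuation, so V_dd = 71.4000 (exercise)
Node u (S = 196): continuation = 1/1.06·[0.4333·0.0000 + 0.5667·19.0101] = 10.1626; exercise value = 0.0000 ≤ continuation, so V_u = 10.1626
Node d (S = 112): continuation = 1/1.06·[0.4333·19.0101 + 0.5667·71.4000] = 45.9412; exercise value = 49.0000 > continuation, so V_d = 49.0000 (exercise)
Node 0 (S = 140): continuation = 1/1.06·[0.4333·10.1626 + 0.5667·49.0000] = 30.3495; exercise value = 21.0000 ≤ continuation, so V_0 = 30.3495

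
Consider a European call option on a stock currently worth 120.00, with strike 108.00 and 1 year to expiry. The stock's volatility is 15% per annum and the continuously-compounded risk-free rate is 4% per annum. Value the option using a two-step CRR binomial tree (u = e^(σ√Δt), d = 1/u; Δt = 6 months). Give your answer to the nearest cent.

CRR parameters: u = e^(σ√Δt) = e^(0.15·√0.5) = 1.1119, d = 1/u = 0.8994
Per-period rate: rΔt = 0.04·0.5 = 0.02, so R = e^0.02 = 1.0202
Risk-neutral probability p = (e^0.02 − 0.8994)/(1.1119 − 0.8994) = 0.1208/0.2125 = 0.5686
Terminal stock prices: S_uu = 148.4, S_ud = 120, S_dd = 97.06
Terminal payoffs (S − K): max(40.36, 0) = 40.36, max(12, 0) = 12, max(-10.94, 0) = 0
Node u (S = 133.4): V_u = e^(−0.02)·[0.5686·40.3573 + 0.4314·12.0000] = 27.5660
Node d (S = 107.9): V_d = e^(−0.02)·[0.5686·12.0000 + 0.4314·0.0000] = 6.6876
Node 0 (S = 120): V_0 = e^(−0.02)·[0.5686·27.5660 + 0.4314·6.6876] = 18.1907

18.19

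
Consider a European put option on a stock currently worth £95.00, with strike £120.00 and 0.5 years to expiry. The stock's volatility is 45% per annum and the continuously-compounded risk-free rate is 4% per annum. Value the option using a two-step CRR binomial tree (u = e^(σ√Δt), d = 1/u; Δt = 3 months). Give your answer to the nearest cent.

£28.80

CRR parameters: u = e^(σ√Δt) = e^(0.45·√0.25) = 1.2523, d = 1/u = 0.7985
Per-period rate: rΔt = 0.04·0.25 = 0.01, so R = e^0.01 = 1.0101
Risk-neutral probability p = (e^0.01 − 0.7985)/(1.2523 − 0.7985) = 0.2115/0.4538 = 0.4661
Terminal stock prices: S_uu = 149, S_ud = 95, S_dd = 60.57
Terminal payoffs (K − S): max(-28.99, 0) = 0, max(25, 0) = 25, max(59.43, 0) = 59.43
Node u (S = 119): V_u = e^(−0.01)·[0.4661·0.0000 + 0.5339·25.0000] = 13.2139
Node d (S = 75.86): V_d = e^(−0.01)·[0.4661·25.0000 + 0.5339·59.4253] = 42.9469
Node 0 (S = 95): V_0 = e^(−0.01)·[0.4661·13.2139 + 0.5339·42.9469] = 28.7980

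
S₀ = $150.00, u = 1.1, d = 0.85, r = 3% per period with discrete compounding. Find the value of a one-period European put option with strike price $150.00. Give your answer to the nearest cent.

Risk-neutral probability p = (1 + 0.03 − 0.85)/(1.1 − 0.85) = 0.1800/0.2500 = 0.7200
Terminal stock prices: S_u = 165, S_d = 127.5
Terminal payoffs (K − S): max(-15, 0) = 0, max(22.5, 0) = 22.5
Node 0 (S = 150): V_0 = 1/1.03·[0.7200·0.0000 + 0.2800·22.5000] = 6.1165

$6.12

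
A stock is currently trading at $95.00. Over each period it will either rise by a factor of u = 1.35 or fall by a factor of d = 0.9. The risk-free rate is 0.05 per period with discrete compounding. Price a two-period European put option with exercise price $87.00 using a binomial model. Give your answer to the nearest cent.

$4.05

Risk-neutral probability p = (1 + 0.05 − 0.9)/(1.35 − 0.9) = 0.1500/0.4500 = 0.3333
Terminal stock prices: S_uu = 173.1, S_ud = 115.4, S_dd = 76.95
Terminal payoffs (K − S): max(-86.14, 0) = 0, max(-28.42, 0) = 0, max(10.05, 0) = 10.05
Node u (S = 128.2): V_u = 1/1.05·[0.3333·0.0000 + 0.6667·0.0000] = 0.0000
Node d (S = 85.5): V_d = 1/1.05·[0.3333·0.0000 + 0.6667·10.0500] = 6.3810
Node 0 (S = 95): V_0 = 1/1.05·[0.3333·0.0000 + 0.6667·6.3810] = 4.0514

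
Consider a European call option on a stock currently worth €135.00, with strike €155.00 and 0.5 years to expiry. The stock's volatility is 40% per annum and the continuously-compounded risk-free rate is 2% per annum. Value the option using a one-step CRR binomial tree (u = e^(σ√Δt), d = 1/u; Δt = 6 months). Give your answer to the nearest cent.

CRR parameters: u = e^(σ√Δt) = e^(0.4·√0.5) = 1.3269, d = 1/u = 0.7536
Per-period rate: rΔt = 0.02·0.5 = 0.01, so R = e^0.01 = 1.0101
Risk-neutral probability p = (e^0.01 − 0.7536)/(1.3269 − 0.7536) = 0.2564/0.5733 = 0.4473
Terminal stock prices: S_u = 179.1, S_d = 101.7
Terminal payoffs (S − K): max(24.13, 0) = 24.13, max(-53.26, 0) = 0
Node 0 (S = 135): V_0 = e^(−0.01)·[0.4473·24.1310 + 0.5527·0.0000] = 10.6861

€10.69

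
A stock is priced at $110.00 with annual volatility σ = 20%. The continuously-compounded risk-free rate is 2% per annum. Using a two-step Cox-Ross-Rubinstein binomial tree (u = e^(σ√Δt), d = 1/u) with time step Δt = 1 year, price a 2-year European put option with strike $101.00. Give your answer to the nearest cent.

$6.54

CRR parameters: u = e^(σ√Δt) = e^(0.2·√1) = 1.2214, d = 1/u = 0.8187
Per-period rate: rΔt = 0.02·1 = 0.02, so R = e^0.02 = 1.0202
Risk-neutral probability p = (e^0.02 − 0.8187)/(1.2214 − 0.8187) = 0.2015/0.4027 = 0.5003
Terminal stock prices: S_uu = 164.1, S_ud = 110, S_dd = 73.74
Terminal payoffs (K − S): max(-63.1, 0) = 0, max(-9, 0) = 0, max(27.26, 0) = 27.26
Node u (S = 134.4): V_u = e^(−0.02)·[0.5003·0.0000 + 0.4997·0.0000] = 0.0000
Node d (S = 90.06): V_d = e^(−0.02)·[0.5003·0.0000 + 0.4997·27.2648] = 13.3535
Node 0 (S = 110): V_0 = e^(−0.02)·[0.5003·0.0000 + 0.4997·13.3535] = 6.5402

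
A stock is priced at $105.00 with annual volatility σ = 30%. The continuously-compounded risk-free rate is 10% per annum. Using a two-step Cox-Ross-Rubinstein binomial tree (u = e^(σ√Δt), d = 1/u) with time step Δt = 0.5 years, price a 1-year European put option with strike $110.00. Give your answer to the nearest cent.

CRR parameters: u = e^(σ√Δt) = e^(0.3·√0.5) = 1.2363, d = 1/u = 0.8089
Per-period rate: rΔt = 0.1·0.5 = 0.05, so R = e^0.05 = 1.0513
Risk-neutral probability p = (e^0.05 − 0.8089)/(1.2363 − 0.8089) = 0.2424/0.4275 = 0.5671
Terminal stock prices: S_uu = 160.5, S_ud = 105, S_dd = 68.7
Terminal payoffs (K − S): max(-50.49, 0) = 0, max(5, 0) = 5, max(41.3, 0) = 41.3
Node u (S = 129.8): V_u = e^(−0.05)·[0.5671·0.0000 + 0.4329·5.0000] = 2.0589
Node d (S = 84.93): V_d = e^(−0.05)·[0.5671·5.0000 + 0.4329·41.3036] = 19.7052
Node 0 (S = 105): V_0 = e^(−0.05)·[0.5671·2.0589 + 0.4329·19.7052] = 9.2248

$9.22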